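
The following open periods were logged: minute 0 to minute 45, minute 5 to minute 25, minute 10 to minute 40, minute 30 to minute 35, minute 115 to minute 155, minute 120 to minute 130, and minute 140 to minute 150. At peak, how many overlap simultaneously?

Sweep endpoints in order; track running count of active intervals.
Peak of 3 reached at minute 10.

3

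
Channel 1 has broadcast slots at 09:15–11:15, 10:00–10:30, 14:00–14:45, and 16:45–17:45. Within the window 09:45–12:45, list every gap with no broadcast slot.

11:15–12:45

Covered (merged): 09:15–11:15, 14:00–14:45, 16:45–17:45.
Complement within 09:45–12:45: 11:15–12:45.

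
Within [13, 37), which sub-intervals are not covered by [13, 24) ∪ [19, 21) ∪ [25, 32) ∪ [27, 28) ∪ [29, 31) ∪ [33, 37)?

The merged coverage is [13, 24), [25, 32), [33, 37).
Complement within [13, 37): [24, 25), [32, 33).

[24, 25) ∪ [32, 33)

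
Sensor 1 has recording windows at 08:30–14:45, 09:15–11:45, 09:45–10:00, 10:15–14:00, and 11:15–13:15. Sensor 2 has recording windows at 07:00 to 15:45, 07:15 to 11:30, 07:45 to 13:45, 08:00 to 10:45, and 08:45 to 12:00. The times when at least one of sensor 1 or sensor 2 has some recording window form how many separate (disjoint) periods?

First set merges to 08:30–14:45.
Second set merges to 07:00–15:45.
A ∪ B = 07:00–15:45.
That is 1 disjoint piece.

1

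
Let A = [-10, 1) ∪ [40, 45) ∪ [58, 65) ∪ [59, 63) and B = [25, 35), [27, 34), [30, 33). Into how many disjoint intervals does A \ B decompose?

Merge the first list: [-10, 1), [40, 45), [58, 65).
Merge the second list: [25, 35).
A \ B = [-10, 1), [40, 45), [58, 65).
That is 3 disjoint pieces.

3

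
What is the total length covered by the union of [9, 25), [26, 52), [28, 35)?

Merged: [9, 25), [26, 52).
Lengths: 16 + 26 = 42.

42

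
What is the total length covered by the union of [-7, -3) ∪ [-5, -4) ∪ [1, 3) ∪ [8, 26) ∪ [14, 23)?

24

Merged: [-7, -3), [1, 3), [8, 26).
Lengths: 4 + 2 + 18 = 24.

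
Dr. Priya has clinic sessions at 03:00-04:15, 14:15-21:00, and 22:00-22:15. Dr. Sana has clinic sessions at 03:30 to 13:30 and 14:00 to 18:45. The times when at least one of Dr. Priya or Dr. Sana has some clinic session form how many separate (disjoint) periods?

A ∪ B = 03:00–13:30, 14:00–21:00, 22:00–22:15.
That is 3 disjoint pieces.

3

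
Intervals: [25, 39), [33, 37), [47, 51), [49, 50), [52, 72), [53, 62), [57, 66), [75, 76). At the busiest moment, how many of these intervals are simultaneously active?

Sweep endpoints in order; track running count of active intervals.
Peak of 3 reached at 57.

3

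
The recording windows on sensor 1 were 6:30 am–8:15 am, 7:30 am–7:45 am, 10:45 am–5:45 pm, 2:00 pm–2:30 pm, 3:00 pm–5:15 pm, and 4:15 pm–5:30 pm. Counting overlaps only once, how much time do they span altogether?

Merged: 6:30 am–8:15 am, 10:45 am–5:45 pm.
Lengths: 1 h 45 min + 7 h = 8 h 45 min.

8 h 45 min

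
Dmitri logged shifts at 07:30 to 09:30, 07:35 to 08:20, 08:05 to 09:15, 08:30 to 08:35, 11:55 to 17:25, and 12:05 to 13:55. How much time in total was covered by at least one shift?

Merged: 07:30–09:30, 11:55–17:25.
Lengths: 2 h + 5 h 30 min = 7 h 30 min.

7 h 30 min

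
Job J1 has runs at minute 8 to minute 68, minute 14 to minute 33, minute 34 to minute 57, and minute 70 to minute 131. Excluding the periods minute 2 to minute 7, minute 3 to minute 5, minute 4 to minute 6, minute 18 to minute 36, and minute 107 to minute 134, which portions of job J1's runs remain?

minute 8 to minute 18, minute 36 to minute 68, minute 70 to minute 107

A, merged: minute 8 to minute 68, minute 70 to minute 131.
B, merged: minute 2 to minute 7, minute 18 to minute 36, minute 107 to minute 134.
minute 8 to minute 68 \ B = minute 8 to minute 18, minute 36 to minute 68.
minute 70 to minute 131 \ B = minute 70 to minute 107.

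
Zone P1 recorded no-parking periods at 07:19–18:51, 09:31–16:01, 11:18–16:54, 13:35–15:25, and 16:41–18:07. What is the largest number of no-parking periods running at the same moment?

Walk the sorted start/end points keeping a running depth.
The depth first hits 4 at 13:35.

4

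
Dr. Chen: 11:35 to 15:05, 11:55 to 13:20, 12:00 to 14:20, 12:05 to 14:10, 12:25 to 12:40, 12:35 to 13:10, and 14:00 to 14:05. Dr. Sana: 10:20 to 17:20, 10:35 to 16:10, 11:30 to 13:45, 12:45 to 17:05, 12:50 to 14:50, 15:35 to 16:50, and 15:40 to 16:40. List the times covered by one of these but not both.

10:20–11:35, 15:05–17:20

A, merged: 11:35–15:05.
B, merged: 10:20–17:20.
Only in the first: none.
Only in the second: 10:20–11:35, 15:05–17:20.
Together these are the periods covered by exactly one.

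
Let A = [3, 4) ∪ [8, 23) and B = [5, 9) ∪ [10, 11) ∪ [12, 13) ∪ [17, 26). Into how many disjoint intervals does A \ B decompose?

A \ B = [3, 4), [9, 10), [11, 12), [13, 17).
That is 4 disjoint pieces.

4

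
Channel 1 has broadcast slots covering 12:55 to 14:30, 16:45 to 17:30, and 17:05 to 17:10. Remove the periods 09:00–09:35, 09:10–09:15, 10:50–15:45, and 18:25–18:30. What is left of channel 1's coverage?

16:45-17:30

A, merged: 12:55-14:30, 16:45-17:30.
B, merged: 09:00-09:35, 10:50-15:45, 18:25-18:30.
12:55-14:30: entirely removed.
16:45-17:30: nothing removed.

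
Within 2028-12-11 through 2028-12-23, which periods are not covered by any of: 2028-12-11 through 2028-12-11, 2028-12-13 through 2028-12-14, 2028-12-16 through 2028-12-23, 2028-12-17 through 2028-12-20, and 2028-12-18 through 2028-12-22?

The merged coverage is 2028-12-11 through 2028-12-11, 2028-12-13 through 2028-12-14, 2028-12-16 through 2028-12-23.
Uncovered inside 2028-12-11 through 2028-12-23: 2028-12-12 through 2028-12-12, 2028-12-15 through 2028-12-15.

2028-12-12 through 2028-12-12, 2028-12-15 through 2028-12-15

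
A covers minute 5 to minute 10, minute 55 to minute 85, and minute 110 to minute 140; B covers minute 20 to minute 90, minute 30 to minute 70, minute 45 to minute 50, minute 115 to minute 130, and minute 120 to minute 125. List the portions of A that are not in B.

minute 5 to minute 10, minute 110 to minute 115, minute 130 to minute 140

Merge the second list: minute 20 to minute 90, minute 115 to minute 130.
minute 5 to minute 10: no B overlap → unchanged.
minute 55 to minute 85: fully covered by B → removed.
minute 110 to minute 140 minus B → minute 110 to minute 115, minute 130 to minute 140.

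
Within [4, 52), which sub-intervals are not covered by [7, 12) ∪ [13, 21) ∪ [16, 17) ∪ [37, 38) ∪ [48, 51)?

[4, 7) ∪ [12, 13) ∪ [21, 37) ∪ [38, 48) ∪ [51, 52)

The merged coverage is [7, 12), [13, 21), [37, 38), [48, 51).
Uncovered inside [4, 52): [4, 7), [12, 13), [21, 37), [38, 48), [51, 52).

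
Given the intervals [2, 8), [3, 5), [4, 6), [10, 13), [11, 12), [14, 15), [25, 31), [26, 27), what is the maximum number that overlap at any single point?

3

Sweep endpoints in order; track running count of active intervals.
Peak of 3 reached at 4.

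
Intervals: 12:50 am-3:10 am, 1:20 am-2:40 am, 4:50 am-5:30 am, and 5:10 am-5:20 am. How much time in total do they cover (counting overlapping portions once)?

Merged: 12:50 am–3:10 am, 4:50 am–5:30 am.
Lengths: 2 h 20 min + 40 min = 3 h.

3 h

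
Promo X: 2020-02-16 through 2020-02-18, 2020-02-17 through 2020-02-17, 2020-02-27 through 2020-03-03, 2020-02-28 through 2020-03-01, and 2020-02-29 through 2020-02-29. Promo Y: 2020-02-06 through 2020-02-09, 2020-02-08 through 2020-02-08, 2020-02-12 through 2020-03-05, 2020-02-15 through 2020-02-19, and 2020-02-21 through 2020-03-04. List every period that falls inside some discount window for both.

First set merges to 2020-02-16 through 2020-02-18, 2020-02-27 through 2020-03-03.
Second set merges to 2020-02-06 through 2020-02-09, 2020-02-12 through 2020-03-05.
2020-02-16 through 2020-02-18 ∩ B → 2020-02-16 through 2020-02-18.
2020-02-27 through 2020-03-03 ∩ B → 2020-02-27 through 2020-03-03.

2020-02-16 through 2020-02-18, 2020-02-27 through 2020-03-03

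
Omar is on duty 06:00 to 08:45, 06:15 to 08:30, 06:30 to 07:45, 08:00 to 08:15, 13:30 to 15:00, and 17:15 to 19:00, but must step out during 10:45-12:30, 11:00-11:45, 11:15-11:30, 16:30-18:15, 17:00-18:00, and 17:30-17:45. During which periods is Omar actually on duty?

A, merged: 06:00–08:45, 13:30–15:00, 17:15–19:00.
B, merged: 10:45–12:30, 16:30–18:15.
06:00–08:45 is untouched.
13:30–15:00 is untouched.
17:15–19:00 with B removed leaves 18:15–19:00.

06:00–08:45, 13:30–15:00, 18:15–19:00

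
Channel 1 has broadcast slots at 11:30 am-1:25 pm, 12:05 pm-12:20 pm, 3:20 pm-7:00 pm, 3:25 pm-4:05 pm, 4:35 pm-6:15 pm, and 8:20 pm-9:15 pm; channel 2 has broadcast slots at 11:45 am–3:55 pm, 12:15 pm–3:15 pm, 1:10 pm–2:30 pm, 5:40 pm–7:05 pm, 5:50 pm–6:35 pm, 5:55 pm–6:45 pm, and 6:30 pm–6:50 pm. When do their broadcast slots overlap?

First set merges to 11:30 am–1:25 pm, 3:20 pm–7:00 pm, 8:20 pm–9:15 pm.
Second set merges to 11:45 am–3:55 pm, 5:40 pm–7:05 pm.
11:30 am–1:25 pm overlaps B on 11:45 am–1:25 pm.
3:20 pm–7:00 pm overlaps B on 3:20 pm–3:55 pm, 5:40 pm–7:00 pm.
8:20 pm–9:15 pm falls entirely outside B.

11:45 am–1:25 pm, 3:20 pm–3:55 pm, 5:40 pm–7:00 pm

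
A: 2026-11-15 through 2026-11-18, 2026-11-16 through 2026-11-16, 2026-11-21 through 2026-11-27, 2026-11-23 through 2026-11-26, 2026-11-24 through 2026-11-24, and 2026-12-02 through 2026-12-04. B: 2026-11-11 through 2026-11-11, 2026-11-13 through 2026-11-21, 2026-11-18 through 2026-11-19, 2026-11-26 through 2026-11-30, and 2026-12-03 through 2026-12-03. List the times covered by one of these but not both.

First set merges to 2026-11-15 through 2026-11-18, 2026-11-21 through 2026-11-27, 2026-12-02 through 2026-12-04.
Second set merges to 2026-11-11 through 2026-11-11, 2026-11-13 through 2026-11-21, 2026-11-26 through 2026-11-30, 2026-12-03 through 2026-12-03.
Only in the first: 2026-11-22 through 2026-11-25, 2026-12-02 through 2026-12-02, 2026-12-04 through 2026-12-04.
Only in the second: 2026-11-11 through 2026-11-11, 2026-11-13 through 2026-11-14, 2026-11-19 through 2026-11-20, 2026-11-28 through 2026-11-30.
Together these are the periods covered by exactly one.

2026-11-11 through 2026-11-11, 2026-11-13 through 2026-11-14, 2026-11-19 through 2026-11-20, 2026-11-22 through 2026-11-25, 2026-11-28 through 2026-11-30, 2026-12-02 through 2026-12-02, 2026-12-04 through 2026-12-04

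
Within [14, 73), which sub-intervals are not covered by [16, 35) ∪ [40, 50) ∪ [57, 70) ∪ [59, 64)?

The merged coverage is [16, 35), [40, 50), [57, 70).
Uncovered inside [14, 73): [14, 16), [35, 40), [50, 57), [70, 73).

[14, 16) ∪ [35, 40) ∪ [50, 57) ∪ [70, 73)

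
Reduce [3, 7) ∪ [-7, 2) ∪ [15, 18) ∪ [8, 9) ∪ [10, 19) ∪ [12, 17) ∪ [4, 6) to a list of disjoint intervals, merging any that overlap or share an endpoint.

[-7, 2) ∪ [3, 7) ∪ [8, 9) ∪ [10, 19)

Sort by start: [-7, 2), [3, 7), [4, 6), [8, 9), [10, 19), [12, 17), [15, 18).
[3, 7) is disjoint → start new block.
[4, 6) overlaps/touches [3, 7) → extend to [3, 7).
[8, 9) is disjoint → start new block.
[10, 19) is disjoint → start new block.
[12, 17) overlaps/touches [10, 19) → extend to [10, 19).
[15, 18) overlaps/touches [10, 19) → extend to [10, 19).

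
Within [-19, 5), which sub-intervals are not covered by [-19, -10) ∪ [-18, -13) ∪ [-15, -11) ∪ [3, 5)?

[-10, 3)

After merging, the occupied span is [-19, -10), [3, 5).
Uncovered inside [-19, 5): [-10, 3).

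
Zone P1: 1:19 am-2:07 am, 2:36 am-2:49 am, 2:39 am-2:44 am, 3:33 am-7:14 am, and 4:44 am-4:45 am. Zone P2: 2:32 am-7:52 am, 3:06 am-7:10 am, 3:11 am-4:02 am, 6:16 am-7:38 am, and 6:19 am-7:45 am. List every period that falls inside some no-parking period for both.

Merge the first list: 1:19 am–2:07 am, 2:36 am–2:49 am, 3:33 am–7:14 am.
Merge the second list: 2:32 am–7:52 am.
1:19 am–2:07 am meets no B interval.
2:36 am–2:49 am ∩ B → 2:36 am–2:49 am.
3:33 am–7:14 am ∩ B → 3:33 am–7:14 am.

2:36 am–2:49 am, 3:33 am–7:14 am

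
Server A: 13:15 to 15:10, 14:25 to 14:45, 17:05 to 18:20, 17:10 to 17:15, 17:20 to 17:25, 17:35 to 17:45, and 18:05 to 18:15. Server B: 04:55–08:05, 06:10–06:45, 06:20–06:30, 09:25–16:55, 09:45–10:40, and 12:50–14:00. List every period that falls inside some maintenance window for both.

A, merged: 13:15–15:10, 17:05–18:20.
B, merged: 04:55–08:05, 09:25–16:55.
13:15–15:10 meets the second set on 13:15–15:10.
17:05–18:20: no overlap with the second set.

13:15–15:10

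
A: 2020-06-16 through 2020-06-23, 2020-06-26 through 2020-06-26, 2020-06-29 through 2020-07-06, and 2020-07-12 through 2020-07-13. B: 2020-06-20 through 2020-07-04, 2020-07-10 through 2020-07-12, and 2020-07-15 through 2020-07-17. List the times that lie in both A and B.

2020-06-16 through 2020-06-23 overlaps B on 2020-06-20 through 2020-06-23.
2020-06-26 through 2020-06-26 overlaps B on 2020-06-26 through 2020-06-26.
2020-06-29 through 2020-07-06 overlaps B on 2020-06-29 through 2020-07-04.
2020-07-12 through 2020-07-13 overlaps B on 2020-07-12 through 2020-07-12.

2020-06-20 through 2020-06-23, 2020-06-26 through 2020-06-26, 2020-06-29 through 2020-07-04, 2020-07-12 through 2020-07-12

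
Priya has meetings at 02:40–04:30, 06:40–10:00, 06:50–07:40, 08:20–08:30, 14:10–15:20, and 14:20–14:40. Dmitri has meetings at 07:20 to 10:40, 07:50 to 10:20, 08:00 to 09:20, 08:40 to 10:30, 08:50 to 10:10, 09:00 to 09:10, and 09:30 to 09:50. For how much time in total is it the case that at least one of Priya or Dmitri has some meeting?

7 h

Merge the first list: 02:40–04:30, 06:40–10:00, 14:10–15:20.
Merge the second list: 07:20–10:40.
A ∪ B = 02:40–04:30, 06:40–10:40, 14:10–15:20.
Total: 1 h 50 min + 4 h + 1 h 10 min = 7 h.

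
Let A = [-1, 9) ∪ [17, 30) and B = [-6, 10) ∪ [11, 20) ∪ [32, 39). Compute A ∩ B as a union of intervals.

[-1, 9) ∪ [17, 20)

[-1, 9) overlaps B on [-1, 9).
[17, 30) overlaps B on [17, 20).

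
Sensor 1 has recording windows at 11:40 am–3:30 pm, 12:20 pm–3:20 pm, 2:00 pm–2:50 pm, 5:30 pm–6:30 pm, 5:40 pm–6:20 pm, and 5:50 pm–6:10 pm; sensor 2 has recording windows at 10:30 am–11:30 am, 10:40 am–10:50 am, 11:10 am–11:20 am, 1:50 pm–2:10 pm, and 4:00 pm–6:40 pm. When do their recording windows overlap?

1:50 pm–2:10 pm, 5:30 pm–6:30 pm

First set merges to 11:40 am–3:30 pm, 5:30 pm–6:30 pm.
Second set merges to 10:30 am–11:30 am, 1:50 pm–2:10 pm, 4:00 pm–6:40 pm.
11:40 am–3:30 pm meets the second set on 1:50 pm–2:10 pm.
5:30 pm–6:30 pm meets the second set on 5:30 pm–6:30 pm.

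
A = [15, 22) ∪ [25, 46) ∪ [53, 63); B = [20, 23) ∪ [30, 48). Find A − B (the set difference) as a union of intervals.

[15, 20) ∪ [25, 30) ∪ [53, 63)

[15, 22) \ B = [15, 20).
[25, 46) \ B = [25, 30).
[53, 63): nothing removed.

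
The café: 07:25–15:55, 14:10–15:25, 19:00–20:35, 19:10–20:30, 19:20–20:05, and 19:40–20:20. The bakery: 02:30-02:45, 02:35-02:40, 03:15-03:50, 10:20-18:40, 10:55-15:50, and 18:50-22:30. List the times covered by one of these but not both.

First set merges to 07:25–15:55, 19:00–20:35.
Second set merges to 02:30–02:45, 03:15–03:50, 10:20–18:40, 18:50–22:30.
A \ B = 07:25–10:20.
B \ A = 02:30–02:45, 03:15–03:50, 15:55–18:40, 18:50–19:00, 20:35–22:30.
Union of the two gives the symmetric difference.

02:30–02:45, 03:15–03:50, 07:25–10:20, 15:55–18:40, 18:50–19:00, 20:35–22:30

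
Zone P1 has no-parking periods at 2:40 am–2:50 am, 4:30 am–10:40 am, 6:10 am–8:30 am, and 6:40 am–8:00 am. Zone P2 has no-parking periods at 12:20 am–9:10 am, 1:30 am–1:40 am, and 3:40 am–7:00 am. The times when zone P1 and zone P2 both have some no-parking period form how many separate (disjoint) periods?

2

First set merges to 2:40 am–2:50 am, 4:30 am–10:40 am.
Second set merges to 12:20 am–9:10 am.
A ∩ B = 2:40 am–2:50 am, 4:30 am–9:10 am.
That is 2 disjoint pieces.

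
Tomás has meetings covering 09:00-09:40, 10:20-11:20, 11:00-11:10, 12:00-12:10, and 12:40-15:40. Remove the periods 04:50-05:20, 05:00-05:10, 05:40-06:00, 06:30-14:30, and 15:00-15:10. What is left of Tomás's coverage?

A, merged: 09:00-09:40, 10:20-11:20, 12:00-12:10, 12:40-15:40.
B, merged: 04:50-05:20, 05:40-06:00, 06:30-14:30, 15:00-15:10.
09:00-09:40: entirely removed.
10:20-11:20: entirely removed.
12:00-12:10: entirely removed.
12:40-15:40 \ B = 14:30-15:00, 15:10-15:40.

14:30-15:00, 15:10-15:40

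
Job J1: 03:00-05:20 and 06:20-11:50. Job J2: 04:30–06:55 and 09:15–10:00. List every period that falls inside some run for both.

04:30-05:20, 06:20-06:55, 09:15-10:00

03:00-05:20 ∩ B → 04:30-05:20.
06:20-11:50 ∩ B → 06:20-06:55, 09:15-10:00.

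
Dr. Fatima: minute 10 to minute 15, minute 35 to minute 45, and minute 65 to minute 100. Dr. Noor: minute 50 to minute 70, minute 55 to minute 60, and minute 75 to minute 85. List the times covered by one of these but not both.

B, merged: minute 50 to minute 70, minute 75 to minute 85.
Only in the first: minute 10 to minute 15, minute 35 to minute 45, minute 70 to minute 75, minute 85 to minute 100.
Only in the second: minute 50 to minute 65.
Together these are the periods covered by exactly one.

minute 10 to minute 15, minute 35 to minute 45, minute 50 to minute 65, minute 70 to minute 75, minute 85 to minute 100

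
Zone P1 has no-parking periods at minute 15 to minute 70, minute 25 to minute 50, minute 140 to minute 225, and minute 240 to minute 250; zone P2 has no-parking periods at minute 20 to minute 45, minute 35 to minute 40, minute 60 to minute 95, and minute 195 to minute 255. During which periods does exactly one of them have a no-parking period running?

A, merged: minute 15 to minute 70, minute 140 to minute 225, minute 240 to minute 250.
B, merged: minute 20 to minute 45, minute 60 to minute 95, minute 195 to minute 255.
Only in the first: minute 15 to minute 20, minute 45 to minute 60, minute 140 to minute 195.
Only in the second: minute 70 to minute 95, minute 225 to minute 240, minute 250 to minute 255.
Together these are the periods covered by exactly one.

minute 15 to minute 20, minute 45 to minute 60, minute 70 to minute 95, minute 140 to minute 195, minute 225 to minute 240, minute 250 to minute 255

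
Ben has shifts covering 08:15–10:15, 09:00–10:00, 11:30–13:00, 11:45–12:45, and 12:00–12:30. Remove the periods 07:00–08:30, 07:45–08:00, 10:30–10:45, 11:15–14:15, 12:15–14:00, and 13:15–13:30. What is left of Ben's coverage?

08:30–10:15

First set merges to 08:15–10:15, 11:30–13:00.
Second set merges to 07:00–08:30, 10:30–10:45, 11:15–14:15.
08:15–10:15 with B removed leaves 08:30–10:15.
11:30–13:00 lies entirely inside B → drops out.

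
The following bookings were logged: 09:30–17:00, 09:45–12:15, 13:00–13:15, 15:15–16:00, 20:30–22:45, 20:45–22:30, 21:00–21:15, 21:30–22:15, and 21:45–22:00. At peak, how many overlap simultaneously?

Walk the sorted start/end points keeping a running depth.
The depth first hits 4 at 21:45.

4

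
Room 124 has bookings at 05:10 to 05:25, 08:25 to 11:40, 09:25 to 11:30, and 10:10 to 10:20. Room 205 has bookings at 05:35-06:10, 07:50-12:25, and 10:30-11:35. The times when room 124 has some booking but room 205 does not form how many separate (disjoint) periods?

1

A, merged: 05:10–05:25, 08:25–11:40.
B, merged: 05:35–06:10, 07:50–12:25.
A \ B = 05:10–05:25.
That is 1 disjoint piece.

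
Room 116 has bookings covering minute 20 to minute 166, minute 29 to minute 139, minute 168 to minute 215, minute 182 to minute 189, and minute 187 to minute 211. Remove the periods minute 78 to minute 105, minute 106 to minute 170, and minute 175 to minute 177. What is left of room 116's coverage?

First set merges to minute 20 to minute 166, minute 168 to minute 215.
minute 20 to minute 166 minus B → minute 20 to minute 78, minute 105 to minute 106.
minute 168 to minute 215 minus B → minute 170 to minute 175, minute 177 to minute 215.

minute 20 to minute 78, minute 105 to minute 106, minute 170 to minute 175, minute 177 to minute 215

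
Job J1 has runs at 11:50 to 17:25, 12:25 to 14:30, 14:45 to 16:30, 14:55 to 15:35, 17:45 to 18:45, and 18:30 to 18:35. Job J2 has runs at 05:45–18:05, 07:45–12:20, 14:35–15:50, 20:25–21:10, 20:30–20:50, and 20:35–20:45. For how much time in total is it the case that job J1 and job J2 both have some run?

5 h 55 min

Merge the first list: 11:50-17:25, 17:45-18:45.
Merge the second list: 05:45-18:05, 20:25-21:10.
A ∩ B = 11:50-17:25, 17:45-18:05.
Total: 5 h 35 min + 20 min = 5 h 55 min.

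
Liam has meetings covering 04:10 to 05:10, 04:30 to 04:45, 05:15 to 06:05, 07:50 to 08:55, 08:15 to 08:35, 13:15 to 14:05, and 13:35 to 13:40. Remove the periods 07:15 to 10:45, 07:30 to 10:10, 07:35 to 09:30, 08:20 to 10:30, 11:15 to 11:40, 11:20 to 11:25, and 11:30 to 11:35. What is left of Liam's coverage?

04:10–05:10, 05:15–06:05, 13:15–14:05

First set merges to 04:10–05:10, 05:15–06:05, 07:50–08:55, 13:15–14:05.
Second set merges to 07:15–10:45, 11:15–11:40.
04:10–05:10 is untouched.
05:15–06:05 is untouched.
07:50–08:55 lies entirely inside B → drops out.
13:15–14:05 is untouched.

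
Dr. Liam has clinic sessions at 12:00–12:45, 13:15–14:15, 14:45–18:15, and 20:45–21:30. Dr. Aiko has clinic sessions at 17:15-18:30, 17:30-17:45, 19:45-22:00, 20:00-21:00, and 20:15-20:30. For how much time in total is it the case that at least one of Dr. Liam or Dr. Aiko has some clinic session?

Merge the second list: 17:15–18:30, 19:45–22:00.
A ∪ B = 12:00–12:45, 13:15–14:15, 14:45–18:30, 19:45–22:00.
Total: 45 min + 1 h + 3 h 45 min + 2 h 15 min = 7 h 45 min.

7 h 45 min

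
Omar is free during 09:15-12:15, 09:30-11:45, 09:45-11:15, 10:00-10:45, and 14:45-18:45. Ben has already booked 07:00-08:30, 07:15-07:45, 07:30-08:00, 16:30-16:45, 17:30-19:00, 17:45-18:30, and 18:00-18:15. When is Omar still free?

A, merged: 09:15–12:15, 14:45–18:45.
B, merged: 07:00–08:30, 16:30–16:45, 17:30–19:00.
09:15–12:15 is untouched.
14:45–18:45 with B removed leaves 14:45–16:30, 16:45–17:30.

09:15–12:15, 14:45–16:30, 16:45–17:30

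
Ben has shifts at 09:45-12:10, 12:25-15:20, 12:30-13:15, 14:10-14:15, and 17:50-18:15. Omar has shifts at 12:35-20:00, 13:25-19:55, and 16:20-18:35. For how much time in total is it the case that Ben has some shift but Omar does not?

2 h 35 min

First set merges to 09:45–12:10, 12:25–15:20, 17:50–18:15.
Second set merges to 12:35–20:00.
A \ B = 09:45–12:10, 12:25–12:35.
Total: 2 h 25 min + 10 min = 2 h 35 min.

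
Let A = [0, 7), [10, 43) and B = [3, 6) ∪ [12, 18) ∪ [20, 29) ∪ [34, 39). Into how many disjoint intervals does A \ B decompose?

A \ B = [0, 3), [6, 7), [10, 12), [18, 20), [29, 34), [39, 43).
That is 6 disjoint pieces.

6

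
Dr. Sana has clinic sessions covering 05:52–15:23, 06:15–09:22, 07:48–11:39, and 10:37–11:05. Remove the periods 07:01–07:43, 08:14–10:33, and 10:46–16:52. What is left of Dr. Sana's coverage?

05:52-07:01, 07:43-08:14, 10:33-10:46

First set merges to 05:52-15:23.
05:52-15:23 minus B → 05:52-07:01, 07:43-08:14, 10:33-10:46.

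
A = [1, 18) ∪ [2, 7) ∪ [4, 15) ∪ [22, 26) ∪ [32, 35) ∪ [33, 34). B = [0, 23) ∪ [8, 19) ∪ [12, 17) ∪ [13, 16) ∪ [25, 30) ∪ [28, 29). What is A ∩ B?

A, merged: [1, 18), [22, 26), [32, 35).
B, merged: [0, 23), [25, 30).
[1, 18) overlaps B on [1, 18).
[22, 26) overlaps B on [22, 23), [25, 26).
[32, 35) falls entirely outside B.

[1, 18) ∪ [22, 23) ∪ [25, 26)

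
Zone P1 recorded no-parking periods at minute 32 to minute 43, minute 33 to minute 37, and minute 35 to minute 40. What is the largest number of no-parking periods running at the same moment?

3

At minute 35, 3 of the intervals are simultaneously active.
No point has more.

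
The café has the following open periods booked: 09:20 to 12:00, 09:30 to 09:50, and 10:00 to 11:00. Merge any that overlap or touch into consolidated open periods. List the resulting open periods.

09:20-12:00

09:30-09:50 overlaps/touches 09:20-12:00 → extend to 09:20-12:00.
10:00-11:00 overlaps/touches 09:20-12:00 → extend to 09:20-12:00.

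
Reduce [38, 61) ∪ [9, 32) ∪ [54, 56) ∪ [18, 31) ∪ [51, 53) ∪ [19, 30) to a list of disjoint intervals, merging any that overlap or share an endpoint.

Sort by start: [9, 32), [18, 31), [19, 30), [38, 61), [51, 53), [54, 56).
[18, 31) overlaps/touches [9, 32) → extend to [9, 32).
[19, 30) overlaps/touches [9, 32) → extend to [9, 32).
[38, 61) is disjoint → start new block.
[51, 53) overlaps/touches [38, 61) → extend to [38, 61).
[54, 56) overlaps/touches [38, 61) → extend to [38, 61).

[9, 32) ∪ [38, 61)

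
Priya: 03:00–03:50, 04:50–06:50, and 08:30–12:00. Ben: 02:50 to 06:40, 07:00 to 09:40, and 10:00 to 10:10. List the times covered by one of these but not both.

Only in the first: 06:40–06:50, 09:40–10:00, 10:10–12:00.
Only in the second: 02:50–03:00, 03:50–04:50, 07:00–08:30.
Together these are the periods covered by exactly one.

02:50–03:00, 03:50–04:50, 06:40–06:50, 07:00–08:30, 09:40–10:00, 10:10–12:00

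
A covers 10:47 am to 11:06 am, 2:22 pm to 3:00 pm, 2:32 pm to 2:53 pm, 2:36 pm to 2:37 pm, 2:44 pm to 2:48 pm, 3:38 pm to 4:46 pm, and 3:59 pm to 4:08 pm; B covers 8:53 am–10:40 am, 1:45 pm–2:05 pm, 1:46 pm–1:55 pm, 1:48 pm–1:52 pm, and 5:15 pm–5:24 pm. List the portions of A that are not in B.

First set merges to 10:47 am–11:06 am, 2:22 pm–3:00 pm, 3:38 pm–4:46 pm.
Second set merges to 8:53 am–10:40 am, 1:45 pm–2:05 pm, 5:15 pm–5:24 pm.
10:47 am–11:06 am: no B overlap → unchanged.
2:22 pm–3:00 pm: no B overlap → unchanged.
3:38 pm–4:46 pm: no B overlap → unchanged.

10:47 am–11:06 am, 2:22 pm–3:00 pm, 3:38 pm–4:46 pm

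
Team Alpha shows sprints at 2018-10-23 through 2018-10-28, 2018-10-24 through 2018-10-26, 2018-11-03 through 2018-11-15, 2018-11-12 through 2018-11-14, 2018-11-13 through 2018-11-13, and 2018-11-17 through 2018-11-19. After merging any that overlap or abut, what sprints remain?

2018-10-23 through 2018-10-28, 2018-11-03 through 2018-11-15, 2018-11-17 through 2018-11-19

2018-10-24 through 2018-10-26 overlaps/touches 2018-10-23 through 2018-10-28 → extend to 2018-10-23 through 2018-10-28.
2018-11-03 through 2018-11-15 is disjoint → start new block.
2018-11-12 through 2018-11-14 overlaps/touches 2018-11-03 through 2018-11-15 → extend to 2018-11-03 through 2018-11-15.
2018-11-13 through 2018-11-13 overlaps/touches 2018-11-03 through 2018-11-15 → extend to 2018-11-03 through 2018-11-15.
2018-11-17 through 2018-11-19 is disjoint → start new block.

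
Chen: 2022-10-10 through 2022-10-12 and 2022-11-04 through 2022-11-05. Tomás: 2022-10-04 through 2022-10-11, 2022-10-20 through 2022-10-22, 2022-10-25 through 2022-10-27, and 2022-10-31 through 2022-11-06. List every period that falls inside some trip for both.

2022-10-10 through 2022-10-12 ∩ B → 2022-10-10 through 2022-10-11.
2022-11-04 through 2022-11-05 ∩ B → 2022-11-04 through 2022-11-05.

2022-10-10 through 2022-10-11, 2022-11-04 through 2022-11-05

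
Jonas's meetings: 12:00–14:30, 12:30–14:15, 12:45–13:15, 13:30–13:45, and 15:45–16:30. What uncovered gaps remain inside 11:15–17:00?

11:15–12:00, 14:30–15:45, 16:30–17:00

After merging, the occupied span is 12:00–14:30, 15:45–16:30.
Uncovered inside 11:15–17:00: 11:15–12:00, 14:30–15:45, 16:30–17:00.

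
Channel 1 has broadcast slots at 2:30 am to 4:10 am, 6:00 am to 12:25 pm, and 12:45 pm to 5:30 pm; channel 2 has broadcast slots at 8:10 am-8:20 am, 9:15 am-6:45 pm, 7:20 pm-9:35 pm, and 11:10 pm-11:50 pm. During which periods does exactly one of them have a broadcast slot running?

Only in the first: 2:30 am–4:10 am, 6:00 am–8:10 am, 8:20 am–9:15 am.
Only in the second: 12:25 pm–12:45 pm, 5:30 pm–6:45 pm, 7:20 pm–9:35 pm, 11:10 pm–11:50 pm.
Together these are the periods covered by exactly one.

2:30 am–4:10 am, 6:00 am–8:10 am, 8:20 am–9:15 am, 12:25 pm–12:45 pm, 5:30 pm–6:45 pm, 7:20 pm–9:35 pm, 11:10 pm–11:50 pm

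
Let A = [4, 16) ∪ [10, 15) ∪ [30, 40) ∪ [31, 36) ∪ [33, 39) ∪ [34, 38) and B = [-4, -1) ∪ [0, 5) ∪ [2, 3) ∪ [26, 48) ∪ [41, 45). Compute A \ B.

[5, 16)

First set merges to [4, 16), [30, 40).
Second set merges to [-4, -1), [0, 5), [26, 48).
[4, 16) \ B = [5, 16).
[30, 40): entirely removed.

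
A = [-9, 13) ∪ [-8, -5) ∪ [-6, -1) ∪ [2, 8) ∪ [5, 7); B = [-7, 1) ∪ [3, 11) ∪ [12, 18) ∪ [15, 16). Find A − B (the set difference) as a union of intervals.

[-9, -7) ∪ [1, 3) ∪ [11, 12)

A, merged: [-9, 13).
B, merged: [-7, 1), [3, 11), [12, 18).
[-9, 13) minus B → [-9, -7), [1, 3), [11, 12).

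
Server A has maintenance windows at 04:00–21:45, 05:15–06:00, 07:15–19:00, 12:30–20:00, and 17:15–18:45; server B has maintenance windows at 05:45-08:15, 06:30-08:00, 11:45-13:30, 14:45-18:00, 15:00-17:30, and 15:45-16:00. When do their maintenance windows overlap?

Merge the first list: 04:00–21:45.
Merge the second list: 05:45–08:15, 11:45–13:30, 14:45–18:00.
04:00–21:45 meets the second set on 05:45–08:15, 11:45–13:30, 14:45–18:00.

05:45–08:15, 11:45–13:30, 14:45–18:00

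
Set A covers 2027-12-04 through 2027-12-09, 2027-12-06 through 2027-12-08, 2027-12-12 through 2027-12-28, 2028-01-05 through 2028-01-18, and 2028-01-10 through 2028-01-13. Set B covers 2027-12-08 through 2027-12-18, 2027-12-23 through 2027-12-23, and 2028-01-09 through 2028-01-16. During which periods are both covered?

Merge the first list: 2027-12-04 through 2027-12-09, 2027-12-12 through 2027-12-28, 2028-01-05 through 2028-01-18.
2027-12-04 through 2027-12-09 meets the second set on 2027-12-08 through 2027-12-09.
2027-12-12 through 2027-12-28 meets the second set on 2027-12-12 through 2027-12-18, 2027-12-23 through 2027-12-23.
2028-01-05 through 2028-01-18 meets the second set on 2028-01-09 through 2028-01-16.

2027-12-08 through 2027-12-09, 2027-12-12 through 2027-12-18, 2027-12-23 through 2027-12-23, 2028-01-09 through 2028-01-16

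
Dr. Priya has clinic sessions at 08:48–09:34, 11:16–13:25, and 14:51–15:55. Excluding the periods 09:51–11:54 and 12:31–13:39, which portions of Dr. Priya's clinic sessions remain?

08:48-09:34, 11:54-12:31, 14:51-15:55

08:48-09:34: no B overlap → unchanged.
11:16-13:25 minus B → 11:54-12:31.
14:51-15:55: no B overlap → unchanged.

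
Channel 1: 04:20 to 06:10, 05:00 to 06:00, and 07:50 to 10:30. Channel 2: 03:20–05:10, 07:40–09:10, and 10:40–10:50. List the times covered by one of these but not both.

Merge the first list: 04:20-06:10, 07:50-10:30.
Only in the first: 05:10-06:10, 09:10-10:30.
Only in the second: 03:20-04:20, 07:40-07:50, 10:40-10:50.
Together these are the periods covered by exactly one.

03:20-04:20, 05:10-06:10, 07:40-07:50, 09:10-10:30, 10:40-10:50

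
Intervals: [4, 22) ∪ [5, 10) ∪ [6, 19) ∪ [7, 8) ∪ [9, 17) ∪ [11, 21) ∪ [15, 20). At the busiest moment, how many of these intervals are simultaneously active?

Sweep endpoints in order; track running count of active intervals.
Peak of 5 reached at 15.

5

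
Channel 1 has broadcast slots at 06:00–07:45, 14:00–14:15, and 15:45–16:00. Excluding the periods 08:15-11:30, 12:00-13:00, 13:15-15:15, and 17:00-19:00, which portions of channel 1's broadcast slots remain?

06:00–07:45: no B overlap → unchanged.
14:00–14:15: fully covered by B → removed.
15:45–16:00: no B overlap → unchanged.

06:00–07:45, 15:45–16:00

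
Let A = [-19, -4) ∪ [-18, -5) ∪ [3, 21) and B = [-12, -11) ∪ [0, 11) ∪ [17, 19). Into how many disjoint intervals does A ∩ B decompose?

First set merges to [-19, -4), [3, 21).
A ∩ B = [-12, -11), [3, 11), [17, 19).
That is 3 disjoint pieces.

3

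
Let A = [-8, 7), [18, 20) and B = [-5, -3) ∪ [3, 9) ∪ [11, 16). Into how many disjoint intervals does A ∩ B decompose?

2

A ∩ B = [-5, -3), [3, 7).
That is 2 disjoint pieces.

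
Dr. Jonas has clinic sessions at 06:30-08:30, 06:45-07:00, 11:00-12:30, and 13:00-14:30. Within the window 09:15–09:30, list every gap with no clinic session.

09:15–09:30

The merged coverage is 06:30–08:30, 11:00–12:30, 13:00–14:30.
Gaps within 09:15–09:30: 09:15–09:30.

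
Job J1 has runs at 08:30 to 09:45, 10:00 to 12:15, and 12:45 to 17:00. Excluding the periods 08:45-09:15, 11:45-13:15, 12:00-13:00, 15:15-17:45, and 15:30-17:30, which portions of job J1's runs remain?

B, merged: 08:45–09:15, 11:45–13:15, 15:15–17:45.
08:30–09:45 with B removed leaves 08:30–08:45, 09:15–09:45.
10:00–12:15 with B removed leaves 10:00–11:45.
12:45–17:00 with B removed leaves 13:15–15:15.

08:30–08:45, 09:15–09:45, 10:00–11:45, 13:15–15:15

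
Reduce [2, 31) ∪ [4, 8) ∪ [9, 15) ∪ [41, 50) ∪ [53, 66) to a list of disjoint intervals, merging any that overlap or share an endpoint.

[2, 31) ∪ [41, 50) ∪ [53, 66)

[4, 8) overlaps/touches [2, 31) → extend to [2, 31).
[9, 15) overlaps/touches [2, 31) → extend to [2, 31).
[41, 50) is disjoint → start new block.
[53, 66) is disjoint → start new block.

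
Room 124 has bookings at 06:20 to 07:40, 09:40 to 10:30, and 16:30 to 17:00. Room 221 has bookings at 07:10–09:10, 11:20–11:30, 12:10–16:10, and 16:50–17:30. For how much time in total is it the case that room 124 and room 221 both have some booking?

A ∩ B = 07:10–07:40, 16:50–17:00.
Total: 30 min + 10 min = 40 min.

40 min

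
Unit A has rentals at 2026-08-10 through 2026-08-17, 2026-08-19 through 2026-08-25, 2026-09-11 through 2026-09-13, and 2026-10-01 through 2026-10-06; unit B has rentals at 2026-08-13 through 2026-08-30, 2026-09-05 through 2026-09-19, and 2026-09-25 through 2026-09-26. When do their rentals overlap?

2026-08-13 through 2026-08-17, 2026-08-19 through 2026-08-25, 2026-09-11 through 2026-09-13

2026-08-10 through 2026-08-17 meets the second set on 2026-08-13 through 2026-08-17.
2026-08-19 through 2026-08-25 meets the second set on 2026-08-19 through 2026-08-25.
2026-09-11 through 2026-09-13 meets the second set on 2026-09-11 through 2026-09-13.
2026-10-01 through 2026-10-06: no overlap with the second set.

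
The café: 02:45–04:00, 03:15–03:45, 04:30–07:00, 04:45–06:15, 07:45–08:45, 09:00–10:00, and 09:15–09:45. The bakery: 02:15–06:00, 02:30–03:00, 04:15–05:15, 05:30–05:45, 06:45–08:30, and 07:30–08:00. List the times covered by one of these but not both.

Merge the first list: 02:45-04:00, 04:30-07:00, 07:45-08:45, 09:00-10:00.
Merge the second list: 02:15-06:00, 06:45-08:30.
Only in the first: 06:00-06:45, 08:30-08:45, 09:00-10:00.
Only in the second: 02:15-02:45, 04:00-04:30, 07:00-07:45.
Together these are the periods covered by exactly one.

02:15-02:45, 04:00-04:30, 06:00-06:45, 07:00-07:45, 08:30-08:45, 09:00-10:00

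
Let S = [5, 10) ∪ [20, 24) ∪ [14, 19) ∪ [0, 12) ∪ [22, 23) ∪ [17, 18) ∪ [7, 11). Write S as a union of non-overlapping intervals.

Sort by start: [0, 12), [5, 10), [7, 11), [14, 19), [17, 18), [20, 24), [22, 23).
[5, 10) overlaps/touches [0, 12) → extend to [0, 12).
[7, 11) overlaps/touches [0, 12) → extend to [0, 12).
[14, 19) is disjoint → start new block.
[17, 18) overlaps/touches [14, 19) → extend to [14, 19).
[20, 24) is disjoint → start new block.
[22, 23) overlaps/touches [20, 24) → extend to [20, 24).

[0, 12) ∪ [14, 19) ∪ [20, 24)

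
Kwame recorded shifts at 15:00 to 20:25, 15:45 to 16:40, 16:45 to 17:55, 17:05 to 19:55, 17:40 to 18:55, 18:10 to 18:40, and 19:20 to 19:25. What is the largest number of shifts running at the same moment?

4

At 17:40, 4 of the intervals are simultaneously active.
No point has more.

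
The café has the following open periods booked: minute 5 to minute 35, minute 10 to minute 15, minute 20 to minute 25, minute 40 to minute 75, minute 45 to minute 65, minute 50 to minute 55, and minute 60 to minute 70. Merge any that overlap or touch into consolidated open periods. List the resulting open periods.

minute 5 to minute 35, minute 40 to minute 75

minute 10 to minute 15 overlaps/touches minute 5 to minute 35 → extend to minute 5 to minute 35.
minute 20 to minute 25 overlaps/touches minute 5 to minute 35 → extend to minute 5 to minute 35.
minute 40 to minute 75 is disjoint → start new block.
minute 45 to minute 65 overlaps/touches minute 40 to minute 75 → extend to minute 40 to minute 75.
minute 50 to minute 55 overlaps/touches minute 40 to minute 75 → extend to minute 40 to minute 75.
minute 60 to minute 70 overlaps/touches minute 40 to minute 75 → extend to minute 40 to minute 75.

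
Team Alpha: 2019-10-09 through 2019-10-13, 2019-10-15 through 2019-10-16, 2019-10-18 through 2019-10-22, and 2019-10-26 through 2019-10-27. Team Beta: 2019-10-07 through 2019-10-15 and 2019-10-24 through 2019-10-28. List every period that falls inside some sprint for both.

2019-10-09 through 2019-10-13, 2019-10-15 through 2019-10-15, 2019-10-26 through 2019-10-27

2019-10-09 through 2019-10-13 overlaps B on 2019-10-09 through 2019-10-13.
2019-10-15 through 2019-10-16 overlaps B on 2019-10-15 through 2019-10-15.
2019-10-18 through 2019-10-22 falls entirely outside B.
2019-10-26 through 2019-10-27 overlaps B on 2019-10-26 through 2019-10-27.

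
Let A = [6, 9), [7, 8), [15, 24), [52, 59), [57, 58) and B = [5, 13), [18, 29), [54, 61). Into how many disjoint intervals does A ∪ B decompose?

A, merged: [6, 9), [15, 24), [52, 59).
A ∪ B = [5, 13), [15, 29), [52, 61).
That is 3 disjoint pieces.

3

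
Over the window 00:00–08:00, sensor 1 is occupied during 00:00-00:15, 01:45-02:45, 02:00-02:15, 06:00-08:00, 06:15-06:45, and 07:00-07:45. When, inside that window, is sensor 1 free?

The merged coverage is 00:00-00:15, 01:45-02:45, 06:00-08:00.
Uncovered inside 00:00-08:00: 00:15-01:45, 02:45-06:00.

00:15-01:45, 02:45-06:00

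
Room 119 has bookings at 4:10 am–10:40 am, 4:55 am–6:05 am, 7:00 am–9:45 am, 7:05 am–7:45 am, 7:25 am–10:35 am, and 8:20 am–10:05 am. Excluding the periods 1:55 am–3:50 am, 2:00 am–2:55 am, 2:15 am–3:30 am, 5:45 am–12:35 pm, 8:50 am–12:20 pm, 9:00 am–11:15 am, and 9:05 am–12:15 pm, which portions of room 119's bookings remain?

4:10 am–5:45 am

Merge the first list: 4:10 am–10:40 am.
Merge the second list: 1:55 am–3:50 am, 5:45 am–12:35 pm.
4:10 am–10:40 am with B removed leaves 4:10 am–5:45 am.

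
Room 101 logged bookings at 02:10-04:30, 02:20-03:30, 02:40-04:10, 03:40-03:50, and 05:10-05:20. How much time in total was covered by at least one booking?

Merged: 02:10-04:30, 05:10-05:20.
Lengths: 2 h 20 min + 10 min = 2 h 30 min.

2 h 30 min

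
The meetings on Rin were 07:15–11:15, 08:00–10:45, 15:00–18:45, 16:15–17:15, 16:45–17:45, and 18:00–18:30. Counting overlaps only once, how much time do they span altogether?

7 h 45 min

Merged: 07:15–11:15, 15:00–18:45.
Lengths: 4 h + 3 h 45 min = 7 h 45 min.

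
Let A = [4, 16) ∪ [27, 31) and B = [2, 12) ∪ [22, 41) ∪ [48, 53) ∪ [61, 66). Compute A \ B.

[4, 16) \ B = [12, 16).
[27, 31): entirely removed.

[12, 16)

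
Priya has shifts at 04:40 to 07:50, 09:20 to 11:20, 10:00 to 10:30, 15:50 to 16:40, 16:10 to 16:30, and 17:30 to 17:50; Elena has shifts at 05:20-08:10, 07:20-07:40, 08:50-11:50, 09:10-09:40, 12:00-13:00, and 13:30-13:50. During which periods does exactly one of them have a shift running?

04:40–05:20, 07:50–08:10, 08:50–09:20, 11:20–11:50, 12:00–13:00, 13:30–13:50, 15:50–16:40, 17:30–17:50

Merge the first list: 04:40–07:50, 09:20–11:20, 15:50–16:40, 17:30–17:50.
Merge the second list: 05:20–08:10, 08:50–11:50, 12:00–13:00, 13:30–13:50.
A but not B: 04:40–05:20, 15:50–16:40, 17:30–17:50.
B but not A: 07:50–08:10, 08:50–09:20, 11:20–11:50, 12:00–13:00, 13:30–13:50.
Combining gives A △ B.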